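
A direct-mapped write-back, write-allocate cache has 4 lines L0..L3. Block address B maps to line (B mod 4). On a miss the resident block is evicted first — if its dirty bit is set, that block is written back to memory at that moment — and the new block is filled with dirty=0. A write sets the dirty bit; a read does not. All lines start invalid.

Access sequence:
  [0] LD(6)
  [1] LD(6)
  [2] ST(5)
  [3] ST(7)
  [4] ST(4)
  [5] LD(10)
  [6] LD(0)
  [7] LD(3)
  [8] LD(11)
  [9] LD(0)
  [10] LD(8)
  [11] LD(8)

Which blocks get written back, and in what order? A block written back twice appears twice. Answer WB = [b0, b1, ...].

  0 | R B6 → L2 miss [-]
  1 | R B6 → L2 hit [-]
  2 | W B5 → L1 miss [D]
  3 | W B7 → L3 miss [D]
  4 | W B4 → L0 miss [D]
  5 | R B10 → L2 miss [-]
  6 | R B0 → L0 miss wb→B4 [-]
  7 | R B3 → L3 miss wb→B7 [-]
  8 | R B11 → L3 miss [-]
  9 | R B0 → L0 hit [-]
  10 | R B8 → L0 miss [-]
  11 | R B8 → L0 hit [-]

WB = [4, 7]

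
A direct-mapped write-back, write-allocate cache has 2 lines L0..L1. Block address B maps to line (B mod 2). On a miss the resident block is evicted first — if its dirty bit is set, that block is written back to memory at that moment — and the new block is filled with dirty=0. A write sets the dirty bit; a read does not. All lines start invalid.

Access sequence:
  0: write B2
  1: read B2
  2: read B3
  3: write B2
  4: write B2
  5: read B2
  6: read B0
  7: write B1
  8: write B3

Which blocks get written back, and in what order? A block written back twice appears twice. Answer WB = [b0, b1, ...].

WB = [2, 1]

0: W B2 -> L0 miss  d=D]
1: R B2 -> L0 hit  d=D]
2: R B3 -> L1 miss  d=-]
3: W B2 -> L0 hit  d=D]
4: W B2 -> L0 hit  d=D]
5: R B2 -> L0 hit  d=D]
6: R B0 -> L0 miss wb->B2  d=-]
7: W B1 -> L1 miss  d=D]
8: W B3 -> L1 miss wb->B1  d=D]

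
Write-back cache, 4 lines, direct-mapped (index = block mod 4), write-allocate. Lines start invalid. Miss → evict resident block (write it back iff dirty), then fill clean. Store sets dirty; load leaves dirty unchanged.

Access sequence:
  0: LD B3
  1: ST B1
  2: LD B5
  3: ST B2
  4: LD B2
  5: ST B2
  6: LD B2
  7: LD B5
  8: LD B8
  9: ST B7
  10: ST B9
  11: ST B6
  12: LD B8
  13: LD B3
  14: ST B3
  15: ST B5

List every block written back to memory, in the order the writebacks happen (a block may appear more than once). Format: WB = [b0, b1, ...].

  0 | R B3 → L3 miss [-]
  1 | W B1 → L1 miss [D]
  2 | R B5 → L1 miss wb→B1 [-]
  3 | W B2 → L2 miss [D]
  4 | R B2 → L2 hit [D]
  5 | W B2 → L2 hit [D]
  6 | R B2 → L2 hit [D]
  7 | R B5 → L1 hit [-]
  8 | R B8 → L0 miss [-]
  9 | W B7 → L3 miss [D]
  10 | W B9 → L1 miss [D]
  11 | W B6 → L2 miss wb→B2 [D]
  12 | R B8 → L0 hit [-]
  13 | R B3 → L3 miss wb→B7 [-]
  14 | W B3 → L3 hit [D]
  15 | W B5 → L1 miss wb→B9 [D]

WB = [1, 2, 7, 9]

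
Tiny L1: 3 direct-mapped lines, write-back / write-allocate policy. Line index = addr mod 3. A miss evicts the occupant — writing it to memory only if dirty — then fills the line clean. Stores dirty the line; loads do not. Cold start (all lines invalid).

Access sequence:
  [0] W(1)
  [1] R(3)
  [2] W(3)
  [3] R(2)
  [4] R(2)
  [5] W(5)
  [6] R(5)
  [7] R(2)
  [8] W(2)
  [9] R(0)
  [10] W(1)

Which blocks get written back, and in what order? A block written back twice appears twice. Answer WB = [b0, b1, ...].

  0 | W B1 → L1 miss [D]
  1 | R B3 → L0 miss [-]
  2 | W B3 → L0 hit [D]
  3 | R B2 → L2 miss [-]
  4 | R B2 → L2 hit [-]
  5 | W B5 → L2 miss [D]
  6 | R B5 → L2 hit [D]
  7 | R B2 → L2 miss wb→B5 [-]
  8 | W B2 → L2 hit [D]
  9 | R B0 → L0 miss wb→B3 [-]
  10 | W B1 → L1 hit [D]

WB = [5, 3]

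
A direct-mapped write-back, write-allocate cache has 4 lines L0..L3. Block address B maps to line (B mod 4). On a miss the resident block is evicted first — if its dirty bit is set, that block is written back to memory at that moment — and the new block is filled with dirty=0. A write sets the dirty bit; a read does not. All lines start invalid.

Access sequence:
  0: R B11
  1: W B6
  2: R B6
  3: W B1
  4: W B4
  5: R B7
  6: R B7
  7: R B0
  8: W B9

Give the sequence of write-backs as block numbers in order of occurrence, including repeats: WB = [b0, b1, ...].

0: R B11 → L3 miss [-]
1: W B6 → L2 miss [D]
2: R B6 → L2 hit [D]
3: W B1 → L1 miss [D]
4: W B4 → L0 miss [D]
5: R B7 → L3 miss [-]
6: R B7 → L3 hit [-]
7: R B0 → L0 miss wb→B4 [-]
8: W B9 → L1 miss wb→B1 [D]

WB = [4, 1]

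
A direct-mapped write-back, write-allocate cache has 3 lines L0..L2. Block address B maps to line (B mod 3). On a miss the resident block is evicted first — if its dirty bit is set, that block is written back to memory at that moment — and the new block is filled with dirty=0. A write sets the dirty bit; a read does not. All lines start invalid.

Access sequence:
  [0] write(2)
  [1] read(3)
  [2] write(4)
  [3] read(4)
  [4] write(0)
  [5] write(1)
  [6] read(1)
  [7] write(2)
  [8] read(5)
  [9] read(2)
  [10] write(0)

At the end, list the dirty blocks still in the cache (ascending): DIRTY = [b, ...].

DIRTY = [0, 1]

  0 | W B2 → L2 miss [D]
  1 | R B3 → L0 miss [-]
  2 | W B4 → L1 miss [D]
  3 | R B4 → L1 hit [D]
  4 | W B0 → L0 miss [D]
  5 | W B1 → L1 miss wb→B4 [D]
  6 | R B1 → L1 hit [D]
  7 | W B2 → L2 hit [D]
  8 | R B5 → L2 miss wb→B2 [-]
  9 | R B2 → L2 miss [-]
  10 | W B0 → L0 hit [D]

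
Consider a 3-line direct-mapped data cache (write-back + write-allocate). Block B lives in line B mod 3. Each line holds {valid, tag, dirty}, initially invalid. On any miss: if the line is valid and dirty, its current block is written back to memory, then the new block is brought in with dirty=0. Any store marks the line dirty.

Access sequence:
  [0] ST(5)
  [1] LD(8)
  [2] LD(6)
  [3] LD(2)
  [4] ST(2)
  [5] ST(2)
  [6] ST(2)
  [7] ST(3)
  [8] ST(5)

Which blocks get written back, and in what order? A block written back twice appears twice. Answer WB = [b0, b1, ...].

WB = [5, 2]

0: W B5 -> L2 miss  d=D]
1: R B8 -> L2 miss wb->B5  d=-]
2: R B6 -> L0 miss  d=-]
3: R B2 -> L2 miss  d=-]
4: W B2 -> L2 hit  d=D]
5: W B2 -> L2 hit  d=D]
6: W B2 -> L2 hit  d=D]
7: W B3 -> L0 miss  d=D]
8: W B5 -> L2 miss wb->B2  d=D]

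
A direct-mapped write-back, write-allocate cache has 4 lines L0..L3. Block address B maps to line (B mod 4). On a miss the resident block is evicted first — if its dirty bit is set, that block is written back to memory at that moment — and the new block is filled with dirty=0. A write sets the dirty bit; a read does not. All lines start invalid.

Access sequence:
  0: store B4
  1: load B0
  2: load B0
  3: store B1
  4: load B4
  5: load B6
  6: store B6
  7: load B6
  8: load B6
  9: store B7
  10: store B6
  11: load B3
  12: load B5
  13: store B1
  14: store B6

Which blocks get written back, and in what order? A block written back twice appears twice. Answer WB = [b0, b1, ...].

WB = [4, 7, 1]

0: W B4 → L0 miss [D]
1: R B0 → L0 miss wb→B4 [-]
2: R B0 → L0 hit [-]
3: W B1 → L1 miss [D]
4: R B4 → L0 miss [-]
5: R B6 → L2 miss [-]
6: W B6 → L2 hit [D]
7: R B6 → L2 hit [D]
8: R B6 → L2 hit [D]
9: W B7 → L3 miss [D]
10: W B6 → L2 hit [D]
11: R B3 → L3 miss wb→B7 [-]
12: R B5 → L1 miss wb→B1 [-]
13: W B1 → L1 miss [D]
14: W B6 → L2 hit [D]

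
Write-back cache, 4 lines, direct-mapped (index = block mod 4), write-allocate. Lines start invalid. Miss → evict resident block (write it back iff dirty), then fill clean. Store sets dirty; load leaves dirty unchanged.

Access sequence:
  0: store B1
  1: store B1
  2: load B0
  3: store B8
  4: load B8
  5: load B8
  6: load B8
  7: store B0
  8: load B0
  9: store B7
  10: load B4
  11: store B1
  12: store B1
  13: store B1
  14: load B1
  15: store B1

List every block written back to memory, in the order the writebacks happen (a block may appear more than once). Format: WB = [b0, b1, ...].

0: W B1 → L1 miss [D]
1: W B1 → L1 hit [D]
2: R B0 → L0 miss [-]
3: W B8 → L0 miss [D]
4: R B8 → L0 hit [D]
5: R B8 → L0 hit [D]
6: R B8 → L0 hit [D]
7: W B0 → L0 miss wb→B8 [D]
8: R B0 → L0 hit [D]
9: W B7 → L3 miss [D]
10: R B4 → L0 miss wb→B0 [-]
11: W B1 → L1 hit [D]
12: W B1 → L1 hit [D]
13: W B1 → L1 hit [D]
14: R B1 → L1 hit [D]
15: W B1 → L1 hit [D]

WB = [8, 0]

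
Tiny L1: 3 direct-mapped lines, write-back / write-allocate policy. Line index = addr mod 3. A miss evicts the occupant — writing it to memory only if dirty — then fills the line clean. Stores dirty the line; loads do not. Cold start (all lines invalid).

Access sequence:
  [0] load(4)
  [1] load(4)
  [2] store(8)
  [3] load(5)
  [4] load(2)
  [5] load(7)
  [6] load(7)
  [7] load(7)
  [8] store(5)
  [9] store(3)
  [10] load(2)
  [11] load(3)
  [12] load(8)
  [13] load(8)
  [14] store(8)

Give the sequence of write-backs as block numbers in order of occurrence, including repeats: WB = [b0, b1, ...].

0: R B4 → L1 miss [-]
1: R B4 → L1 hit [-]
2: W B8 → L2 miss [D]
3: R B5 → L2 miss wb→B8 [-]
4: R B2 → L2 miss [-]
5: R B7 → L1 miss [-]
6: R B7 → L1 hit [-]
7: R B7 → L1 hit [-]
8: W B5 → L2 miss [D]
9: W B3 → L0 miss [D]
10: R B2 → L2 miss wb→B5 [-]
11: R B3 → L0 hit [D]
12: R B8 → L2 miss [-]
13: R B8 → L2 hit [-]
14: W B8 → L2 hit [D]

WB = [8, 5]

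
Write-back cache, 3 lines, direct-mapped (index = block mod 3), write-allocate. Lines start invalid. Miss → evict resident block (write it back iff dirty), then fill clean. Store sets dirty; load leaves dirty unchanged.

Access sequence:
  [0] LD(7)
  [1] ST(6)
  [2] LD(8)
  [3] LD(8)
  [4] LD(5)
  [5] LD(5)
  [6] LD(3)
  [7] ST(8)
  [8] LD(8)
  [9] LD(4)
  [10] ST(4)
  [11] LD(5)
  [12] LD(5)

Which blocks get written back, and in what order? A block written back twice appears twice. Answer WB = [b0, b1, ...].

0: R B7 → L1 miss [-]
1: W B6 → L0 miss [D]
2: R B8 → L2 miss [-]
3: R B8 → L2 hit [-]
4: R B5 → L2 miss [-]
5: R B5 → L2 hit [-]
6: R B3 → L0 miss wb→B6 [-]
7: W B8 → L2 miss [D]
8: R B8 → L2 hit [D]
9: R B4 → L1 miss [-]
10: W B4 → L1 hit [D]
11: R B5 → L2 miss wb→B8 [-]
12: R B5 → L2 hit [-]

WB = [6, 8]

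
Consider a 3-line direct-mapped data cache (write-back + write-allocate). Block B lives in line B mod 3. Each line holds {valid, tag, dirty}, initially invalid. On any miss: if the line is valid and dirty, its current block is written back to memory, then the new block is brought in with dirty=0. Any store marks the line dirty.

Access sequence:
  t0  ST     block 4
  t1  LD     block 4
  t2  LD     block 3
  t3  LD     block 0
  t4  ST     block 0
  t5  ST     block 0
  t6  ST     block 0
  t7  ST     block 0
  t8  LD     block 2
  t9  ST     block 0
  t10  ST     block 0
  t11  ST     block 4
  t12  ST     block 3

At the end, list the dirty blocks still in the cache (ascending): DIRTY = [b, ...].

DIRTY = [3, 4]

0: W B4 → L1 miss [D]
1: R B4 → L1 hit [D]
2: R B3 → L0 miss [-]
3: R B0 → L0 miss [-]
4: W B0 → L0 hit [D]
5: W B0 → L0 hit [D]
6: W B0 → L0 hit [D]
7: W B0 → L0 hit [D]
8: R B2 → L2 miss [-]
9: W B0 → L0 hit [D]
10: W B0 → L0 hit [D]
11: W B4 → L1 hit [D]
12: W B3 → L0 miss wb→B0 [D]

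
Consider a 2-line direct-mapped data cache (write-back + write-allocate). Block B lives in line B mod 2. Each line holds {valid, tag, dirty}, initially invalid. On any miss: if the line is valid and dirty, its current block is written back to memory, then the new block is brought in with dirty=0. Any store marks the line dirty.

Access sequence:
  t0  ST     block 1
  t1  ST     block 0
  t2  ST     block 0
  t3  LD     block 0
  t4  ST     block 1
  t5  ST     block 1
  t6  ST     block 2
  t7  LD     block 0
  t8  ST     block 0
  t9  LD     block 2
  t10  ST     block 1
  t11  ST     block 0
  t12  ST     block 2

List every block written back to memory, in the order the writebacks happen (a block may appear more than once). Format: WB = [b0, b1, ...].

WB = [0, 2, 0, 0]

  0 | W B1 → L1 miss [D]
  1 | W B0 → L0 miss [D]
  2 | W B0 → L0 hit [D]
  3 | R B0 → L0 hit [D]
  4 | W B1 → L1 hit [D]
  5 | W B1 → L1 hit [D]
  6 | W B2 → L0 miss wb→B0 [D]
  7 | R B0 → L0 miss wb→B2 [-]
  8 | W B0 → L0 hit [D]
  9 | R B2 → L0 miss wb→B0 [-]
  10 | W B1 → L1 hit [D]
  11 | W B0 → L0 miss [D]
  12 | W B2 → L0 miss wb→B0 [D]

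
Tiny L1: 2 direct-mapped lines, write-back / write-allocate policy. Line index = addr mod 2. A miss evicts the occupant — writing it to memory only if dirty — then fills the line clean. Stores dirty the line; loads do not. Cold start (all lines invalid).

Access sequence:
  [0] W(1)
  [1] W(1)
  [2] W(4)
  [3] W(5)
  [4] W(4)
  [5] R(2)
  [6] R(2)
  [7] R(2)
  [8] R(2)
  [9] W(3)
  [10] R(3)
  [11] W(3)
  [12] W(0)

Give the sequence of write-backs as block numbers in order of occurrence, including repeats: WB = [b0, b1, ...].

0: W B1 → L1 miss [D]
1: W B1 → L1 hit [D]
2: W B4 → L0 miss [D]
3: W B5 → L1 miss wb→B1 [D]
4: W B4 → L0 hit [D]
5: R B2 → L0 miss wb→B4 [-]
6: R B2 → L0 hit [-]
7: R B2 → L0 hit [-]
8: R B2 → L0 hit [-]
9: W B3 → L1 miss wb→B5 [D]
10: R B3 → L1 hit [D]
11: W B3 → L1 hit [D]
12: W B0 → L0 miss [D]

WB = [1, 4, 5]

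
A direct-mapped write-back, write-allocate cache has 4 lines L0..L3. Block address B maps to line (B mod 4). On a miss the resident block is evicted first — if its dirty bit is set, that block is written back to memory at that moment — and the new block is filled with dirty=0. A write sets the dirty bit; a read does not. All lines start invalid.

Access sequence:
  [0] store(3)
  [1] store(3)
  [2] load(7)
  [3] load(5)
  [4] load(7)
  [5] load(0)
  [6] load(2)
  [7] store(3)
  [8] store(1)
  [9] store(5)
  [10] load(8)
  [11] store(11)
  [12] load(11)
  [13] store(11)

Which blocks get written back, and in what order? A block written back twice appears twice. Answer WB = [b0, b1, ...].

0: W B3 → L3 miss [D]
1: W B3 → L3 hit [D]
2: R B7 → L3 miss wb→B3 [-]
3: R B5 → L1 miss [-]
4: R B7 → L3 hit [-]
5: R B0 → L0 miss [-]
6: R B2 → L2 miss [-]
7: W B3 → L3 miss [D]
8: W B1 → L1 miss [D]
9: W B5 → L1 miss wb→B1 [D]
10: R B8 → L0 miss [-]
11: W B11 → L3 miss wb→B3 [D]
12: R B11 → L3 hit [D]
13: W B11 → L3 hit [D]

WB = [3, 1, 3]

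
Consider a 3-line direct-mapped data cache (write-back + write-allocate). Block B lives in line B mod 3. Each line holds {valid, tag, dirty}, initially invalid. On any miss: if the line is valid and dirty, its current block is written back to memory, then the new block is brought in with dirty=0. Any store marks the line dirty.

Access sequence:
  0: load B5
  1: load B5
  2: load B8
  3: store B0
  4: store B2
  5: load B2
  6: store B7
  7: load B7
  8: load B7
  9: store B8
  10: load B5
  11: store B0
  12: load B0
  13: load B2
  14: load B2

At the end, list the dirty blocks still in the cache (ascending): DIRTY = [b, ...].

DIRTY = [0, 7]

0: R B5 → L2 miss [-]
1: R B5 → L2 hit [-]
2: R B8 → L2 miss [-]
3: W B0 → L0 miss [D]
4: W B2 → L2 miss [D]
5: R B2 → L2 hit [D]
6: W B7 → L1 miss [D]
7: R B7 → L1 hit [D]
8: R B7 → L1 hit [D]
9: W B8 → L2 miss wb→B2 [D]
10: R B5 → L2 miss wb→B8 [-]
11: W B0 → L0 hit [D]
12: R B0 → L0 hit [D]
13: R B2 → L2 miss [-]
14: R B2 → L2 hit [-]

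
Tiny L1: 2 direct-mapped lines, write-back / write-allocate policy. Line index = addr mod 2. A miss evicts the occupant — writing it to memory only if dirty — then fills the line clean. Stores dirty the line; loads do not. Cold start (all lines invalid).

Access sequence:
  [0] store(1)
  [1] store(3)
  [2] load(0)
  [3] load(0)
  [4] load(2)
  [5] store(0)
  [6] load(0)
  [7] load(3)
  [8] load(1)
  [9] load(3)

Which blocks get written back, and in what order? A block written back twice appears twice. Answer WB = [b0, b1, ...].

0: W B1 -> L1 miss  d=D]
1: W B3 -> L1 miss wb->B1  d=D]
2: R B0 -> L0 miss  d=-]
3: R B0 -> L0 hit  d=-]
4: R B2 -> L0 miss  d=-]
5: W B0 -> L0 miss  d=D]
6: R B0 -> L0 hit  d=D]
7: R B3 -> L1 hit  d=D]
8: R B1 -> L1 miss wb->B3  d=-]
9: R B3 -> L1 miss  d=-]

WB = [1, 3]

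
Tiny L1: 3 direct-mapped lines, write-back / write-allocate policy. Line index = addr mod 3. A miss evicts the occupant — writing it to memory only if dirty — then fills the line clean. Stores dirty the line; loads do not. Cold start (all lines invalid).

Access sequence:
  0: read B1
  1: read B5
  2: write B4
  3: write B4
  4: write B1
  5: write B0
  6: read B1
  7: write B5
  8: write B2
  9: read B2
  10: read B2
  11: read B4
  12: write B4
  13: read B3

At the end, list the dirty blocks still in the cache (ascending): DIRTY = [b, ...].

DIRTY = [2, 4]

  0 | R B1 → L1 miss [-]
  1 | R B5 → L2 miss [-]
  2 | W B4 → L1 miss [D]
  3 | W B4 → L1 hit [D]
  4 | W B1 → L1 miss wb→B4 [D]
  5 | W B0 → L0 miss [D]
  6 | R B1 → L1 hit [D]
  7 | W B5 → L2 hit [D]
  8 | W B2 → L2 miss wb→B5 [D]
  9 | R B2 → L2 hit [D]
  10 | R B2 → L2 hit [D]
  11 | R B4 → L1 miss wb→B1 [-]
  12 | W B4 → L1 hit [D]
  13 | R B3 → L0 miss wb→B0 [-]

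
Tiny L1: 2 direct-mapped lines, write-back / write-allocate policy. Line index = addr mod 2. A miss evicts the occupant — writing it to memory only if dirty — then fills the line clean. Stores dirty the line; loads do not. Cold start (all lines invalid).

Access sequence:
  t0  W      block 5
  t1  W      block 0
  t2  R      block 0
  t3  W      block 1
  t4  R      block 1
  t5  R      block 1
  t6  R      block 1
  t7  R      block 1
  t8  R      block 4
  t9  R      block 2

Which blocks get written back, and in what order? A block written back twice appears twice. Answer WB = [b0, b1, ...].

0: W B5 → L1 miss [D]
1: W B0 → L0 miss [D]
2: R B0 → L0 hit [D]
3: W B1 → L1 miss wb→B5 [D]
4: R B1 → L1 hit [D]
5: R B1 → L1 hit [D]
6: R B1 → L1 hit [D]
7: R B1 → L1 hit [D]
8: R B4 → L0 miss wb→B0 [-]
9: R B2 → L0 miss [-]

WB = [5, 0]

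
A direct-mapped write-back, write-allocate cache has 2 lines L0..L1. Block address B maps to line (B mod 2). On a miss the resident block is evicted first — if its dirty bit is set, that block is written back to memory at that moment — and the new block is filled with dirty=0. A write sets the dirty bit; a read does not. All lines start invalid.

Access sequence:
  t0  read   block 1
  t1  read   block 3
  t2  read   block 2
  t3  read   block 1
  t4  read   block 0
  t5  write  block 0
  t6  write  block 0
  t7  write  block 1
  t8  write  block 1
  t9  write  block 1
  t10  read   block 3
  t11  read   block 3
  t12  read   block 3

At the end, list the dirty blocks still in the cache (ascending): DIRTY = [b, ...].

DIRTY = [0]

  0 | R B1 → L1 miss [-]
  1 | R B3 → L1 miss [-]
  2 | R B2 → L0 miss [-]
  3 | R B1 → L1 miss [-]
  4 | R B0 → L0 miss [-]
  5 | W B0 → L0 hit [D]
  6 | W B0 → L0 hit [D]
  7 | W B1 → L1 hit [D]
  8 | W B1 → L1 hit [D]
  9 | W B1 → L1 hit [D]
  10 | R B3 → L1 miss wb→B1 [-]
  11 | R B3 → L1 hit [-]
  12 | R B3 → L1 hit [-]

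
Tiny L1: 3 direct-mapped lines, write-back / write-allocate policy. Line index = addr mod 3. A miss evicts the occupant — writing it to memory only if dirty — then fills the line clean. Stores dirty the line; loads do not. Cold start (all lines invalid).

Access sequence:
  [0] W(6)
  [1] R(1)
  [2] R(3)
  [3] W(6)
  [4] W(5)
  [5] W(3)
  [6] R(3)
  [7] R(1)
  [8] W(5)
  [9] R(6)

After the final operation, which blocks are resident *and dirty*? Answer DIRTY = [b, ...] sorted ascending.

DIRTY = [5]

0: W B6 → L0 miss [D]
1: R B1 → L1 miss [-]
2: R B3 → L0 miss wb→B6 [-]
3: W B6 → L0 miss [D]
4: W B5 → L2 miss [D]
5: W B3 → L0 miss wb→B6 [D]
6: R B3 → L0 hit [D]
7: R B1 → L1 hit [-]
8: W B5 → L2 hit [D]
9: R B6 → L0 miss wb→B3 [-]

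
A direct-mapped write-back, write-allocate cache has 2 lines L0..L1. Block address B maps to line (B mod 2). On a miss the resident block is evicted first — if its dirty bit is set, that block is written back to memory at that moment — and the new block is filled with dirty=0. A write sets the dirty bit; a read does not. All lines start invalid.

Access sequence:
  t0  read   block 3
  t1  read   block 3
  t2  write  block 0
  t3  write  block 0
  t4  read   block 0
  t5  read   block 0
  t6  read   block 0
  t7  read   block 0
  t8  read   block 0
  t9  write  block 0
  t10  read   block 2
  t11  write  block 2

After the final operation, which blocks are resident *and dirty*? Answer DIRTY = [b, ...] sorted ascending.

0: R B3 -> L1 miss  d=-]
1: R B3 -> L1 hit  d=-]
2: W B0 -> L0 miss  d=D]
3: W B0 -> L0 hit  d=D]
4: R B0 -> L0 hit  d=D]
5: R B0 -> L0 hit  d=D]
6: R B0 -> L0 hit  d=D]
7: R B0 -> L0 hit  d=D]
8: R B0 -> L0 hit  d=D]
9: W B0 -> L0 hit  d=D]
10: R B2 -> L0 miss wb->B0  d=-]
11: W B2 -> L0 hit  d=D]

DIRTY = [2]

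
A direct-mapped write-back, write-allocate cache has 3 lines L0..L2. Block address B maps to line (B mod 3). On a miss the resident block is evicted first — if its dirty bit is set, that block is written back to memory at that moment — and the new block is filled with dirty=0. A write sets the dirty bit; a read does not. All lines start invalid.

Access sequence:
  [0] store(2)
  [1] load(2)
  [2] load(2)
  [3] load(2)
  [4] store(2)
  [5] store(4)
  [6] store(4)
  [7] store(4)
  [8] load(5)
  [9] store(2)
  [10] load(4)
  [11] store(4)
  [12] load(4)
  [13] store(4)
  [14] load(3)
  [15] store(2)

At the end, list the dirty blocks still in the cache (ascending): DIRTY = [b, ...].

DIRTY = [2, 4]

0: W B2 → L2 miss [D]
1: R B2 → L2 hit [D]
2: R B2 → L2 hit [D]
3: R B2 → L2 hit [D]
4: W B2 → L2 hit [D]
5: W B4 → L1 miss [D]
6: W B4 → L1 hit [D]
7: W B4 → L1 hit [D]
8: R B5 → L2 miss wb→B2 [-]
9: W B2 → L2 miss [D]
10: R B4 → L1 hit [D]
11: W B4 → L1 hit [D]
12: R B4 → L1 hit [D]
13: W B4 → L1 hit [D]
14: R B3 → L0 miss [-]
15: W B2 → L2 hit [D]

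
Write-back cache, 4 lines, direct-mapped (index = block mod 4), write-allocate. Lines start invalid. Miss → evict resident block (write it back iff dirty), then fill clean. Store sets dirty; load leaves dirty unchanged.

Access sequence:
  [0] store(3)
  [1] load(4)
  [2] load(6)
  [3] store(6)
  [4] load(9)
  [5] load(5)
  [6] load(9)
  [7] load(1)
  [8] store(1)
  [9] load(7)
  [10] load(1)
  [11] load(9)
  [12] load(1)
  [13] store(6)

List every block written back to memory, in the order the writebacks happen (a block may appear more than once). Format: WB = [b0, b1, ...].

WB = [3, 1]

  0 | W B3 → L3 miss [D]
  1 | R B4 → L0 miss [-]
  2 | R B6 → L2 miss [-]
  3 | W B6 → L2 hit [D]
  4 | R B9 → L1 miss [-]
  5 | R B5 → L1 miss [-]
  6 | R B9 → L1 miss [-]
  7 | R B1 → L1 miss [-]
  8 | W B1 → L1 hit [D]
  9 | R B7 → L3 miss wb→B3 [-]
  10 | R B1 → L1 hit [D]
  11 | R B9 → L1 miss wb→B1 [-]
  12 | R B1 → L1 miss [-]
  13 | W B6 → L2 hit [D]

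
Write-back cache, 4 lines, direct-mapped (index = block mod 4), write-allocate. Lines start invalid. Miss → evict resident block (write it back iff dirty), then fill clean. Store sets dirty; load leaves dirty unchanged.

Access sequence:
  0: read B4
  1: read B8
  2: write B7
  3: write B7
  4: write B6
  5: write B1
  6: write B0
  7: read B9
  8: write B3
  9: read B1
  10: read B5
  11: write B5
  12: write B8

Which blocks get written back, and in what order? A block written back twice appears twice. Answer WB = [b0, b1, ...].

0: R B4 -> L0 miss  d=-]
1: R B8 -> L0 miss  d=-]
2: W B7 -> L3 miss  d=D]
3: W B7 -> L3 hit  d=D]
4: W B6 -> L2 miss  d=D]
5: W B1 -> L1 miss  d=D]
6: W B0 -> L0 miss  d=D]
7: R B9 -> L1 miss wb->B1  d=-]
8: W B3 -> L3 miss wb->B7  d=D]
9: R B1 -> L1 miss  d=-]
10: R B5 -> L1 miss  d=-]
11: W B5 -> L1 hit  d=D]
12: W B8 -> L0 miss wb->B0  d=D]

WB = [1, 7, 0]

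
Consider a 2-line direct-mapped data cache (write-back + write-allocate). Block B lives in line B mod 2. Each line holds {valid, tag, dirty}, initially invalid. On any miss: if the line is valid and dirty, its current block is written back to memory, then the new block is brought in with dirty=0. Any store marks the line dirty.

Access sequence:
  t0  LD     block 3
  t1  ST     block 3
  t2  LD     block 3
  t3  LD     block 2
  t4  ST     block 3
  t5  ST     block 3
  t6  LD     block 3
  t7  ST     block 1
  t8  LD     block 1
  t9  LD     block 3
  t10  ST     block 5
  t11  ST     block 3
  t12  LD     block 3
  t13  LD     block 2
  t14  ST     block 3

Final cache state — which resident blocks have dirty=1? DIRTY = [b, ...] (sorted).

0: R B3 → L1 miss [-]
1: W B3 → L1 hit [D]
2: R B3 → L1 hit [D]
3: R B2 → L0 miss [-]
4: W B3 → L1 hit [D]
5: W B3 → L1 hit [D]
6: R B3 → L1 hit [D]
7: W B1 → L1 miss wb→B3 [D]
8: R B1 → L1 hit [D]
9: R B3 → L1 miss wb→B1 [-]
10: W B5 → L1 miss [D]
11: W B3 → L1 miss wb→B5 [D]
12: R B3 → L1 hit [D]
13: R B2 → L0 hit [-]
14: W B3 → L1 hit [D]

DIRTY = [3]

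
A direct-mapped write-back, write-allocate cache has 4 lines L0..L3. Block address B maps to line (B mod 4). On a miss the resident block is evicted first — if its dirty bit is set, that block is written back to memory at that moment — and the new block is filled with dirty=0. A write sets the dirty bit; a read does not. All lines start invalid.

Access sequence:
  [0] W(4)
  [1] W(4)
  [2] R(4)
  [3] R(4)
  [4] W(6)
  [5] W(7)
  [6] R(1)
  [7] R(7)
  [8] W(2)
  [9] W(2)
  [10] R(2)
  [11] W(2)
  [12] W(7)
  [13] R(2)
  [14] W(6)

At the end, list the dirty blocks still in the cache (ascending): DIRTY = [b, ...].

0: W B4 → L0 miss [D]
1: W B4 → L0 hit [D]
2: R B4 → L0 hit [D]
3: R B4 → L0 hit [D]
4: W B6 → L2 miss [D]
5: W B7 → L3 miss [D]
6: R B1 → L1 miss [-]
7: R B7 → L3 hit [D]
8: W B2 → L2 miss wb→B6 [D]
9: W B2 → L2 hit [D]
10: R B2 → L2 hit [D]
11: W B2 → L2 hit [D]
12: W B7 → L3 hit [D]
13: R B2 → L2 hit [D]
14: W B6 → L2 miss wb→B2 [D]

DIRTY = [4, 6, 7]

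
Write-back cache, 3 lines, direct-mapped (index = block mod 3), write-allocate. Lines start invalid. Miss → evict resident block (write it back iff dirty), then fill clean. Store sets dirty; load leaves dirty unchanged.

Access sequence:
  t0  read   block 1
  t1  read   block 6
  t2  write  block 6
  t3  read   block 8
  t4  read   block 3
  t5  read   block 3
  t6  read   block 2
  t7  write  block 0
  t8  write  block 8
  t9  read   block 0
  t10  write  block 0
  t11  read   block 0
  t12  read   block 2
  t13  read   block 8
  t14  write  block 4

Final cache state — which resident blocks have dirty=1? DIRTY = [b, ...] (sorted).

0: R B1 → L1 miss [-]
1: R B6 → L0 miss [-]
2: W B6 → L0 hit [D]
3: R B8 → L2 miss [-]
4: R B3 → L0 miss wb→B6 [-]
5: R B3 → L0 hit [-]
6: R B2 → L2 miss [-]
7: W B0 → L0 miss [D]
8: W B8 → L2 miss [D]
9: R B0 → L0 hit [D]
10: W B0 → L0 hit [D]
11: R B0 → L0 hit [D]
12: R B2 → L2 miss wb→B8 [-]
13: R B8 → L2 miss [-]
14: W B4 → L1 miss [D]

DIRTY = [0, 4]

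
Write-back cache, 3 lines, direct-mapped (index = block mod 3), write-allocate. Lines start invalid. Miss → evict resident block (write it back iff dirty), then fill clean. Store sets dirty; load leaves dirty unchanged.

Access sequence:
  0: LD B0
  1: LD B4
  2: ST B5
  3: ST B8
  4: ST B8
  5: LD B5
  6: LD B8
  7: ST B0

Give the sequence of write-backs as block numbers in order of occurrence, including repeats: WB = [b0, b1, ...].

0: R B0 → L0 miss [-]
1: R B4 → L1 miss [-]
2: W B5 → L2 miss [D]
3: W B8 → L2 miss wb→B5 [D]
4: W B8 → L2 hit [D]
5: R B5 → L2 miss wb→B8 [-]
6: R B8 → L2 miss [-]
7: W B0 → L0 hit [D]

WB = [5, 8]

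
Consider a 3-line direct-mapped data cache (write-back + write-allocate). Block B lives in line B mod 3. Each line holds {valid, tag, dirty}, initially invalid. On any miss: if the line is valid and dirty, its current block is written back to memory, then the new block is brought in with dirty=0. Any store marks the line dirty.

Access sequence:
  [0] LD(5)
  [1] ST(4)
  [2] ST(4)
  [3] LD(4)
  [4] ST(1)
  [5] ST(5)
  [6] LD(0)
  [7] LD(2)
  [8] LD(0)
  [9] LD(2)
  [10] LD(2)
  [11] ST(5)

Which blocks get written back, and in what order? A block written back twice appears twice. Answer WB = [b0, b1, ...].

WB = [4, 5]

  0 | R B5 → L2 miss [-]
  1 | W B4 → L1 miss [D]
  2 | W B4 → L1 hit [D]
  3 | R B4 → L1 hit [D]
  4 | W B1 → L1 miss wb→B4 [D]
  5 | W B5 → L2 hit [D]
  6 | R B0 → L0 miss [-]
  7 | R B2 → L2 miss wb→B5 [-]
  8 | R B0 → L0 hit [-]
  9 | R B2 → L2 hit [-]
  10 | R B2 → L2 hit [-]
  11 | W B5 → L2 miss [D]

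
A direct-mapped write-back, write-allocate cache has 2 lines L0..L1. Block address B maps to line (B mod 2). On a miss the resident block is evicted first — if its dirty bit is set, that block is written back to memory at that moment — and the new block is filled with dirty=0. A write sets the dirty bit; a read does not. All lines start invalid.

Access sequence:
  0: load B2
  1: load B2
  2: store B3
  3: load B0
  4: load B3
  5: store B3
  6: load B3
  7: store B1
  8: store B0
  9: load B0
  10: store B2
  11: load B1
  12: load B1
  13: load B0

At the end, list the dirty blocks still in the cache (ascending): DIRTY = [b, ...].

0: R B2 -> L0 miss  d=-]
1: R B2 -> L0 hit  d=-]
2: W B3 -> L1 miss  d=D]
3: R B0 -> L0 miss  d=-]
4: R B3 -> L1 hit  d=D]
5: W B3 -> L1 hit  d=D]
6: R B3 -> L1 hit  d=D]
7: W B1 -> L1 miss wb->B3  d=D]
8: W B0 -> L0 hit  d=D]
9: R B0 -> L0 hit  d=D]
10: W B2 -> L0 miss wb->B0  d=D]
11: R B1 -> L1 hit  d=D]
12: R B1 -> L1 hit  d=D]
13: R B0 -> L0 miss wb->B2  d=-]

DIRTY = [1]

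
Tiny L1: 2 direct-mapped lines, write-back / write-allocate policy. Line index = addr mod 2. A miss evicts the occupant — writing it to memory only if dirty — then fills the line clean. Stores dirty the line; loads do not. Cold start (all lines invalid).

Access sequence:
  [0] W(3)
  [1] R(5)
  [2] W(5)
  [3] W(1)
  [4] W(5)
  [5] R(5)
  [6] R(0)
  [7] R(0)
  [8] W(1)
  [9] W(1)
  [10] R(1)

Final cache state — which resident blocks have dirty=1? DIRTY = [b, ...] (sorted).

0: W B3 -> L1 miss  d=D]
1: R B5 -> L1 miss wb->B3  d=-]
2: W B5 -> L1 hit  d=D]
3: W B1 -> L1 miss wb->B5  d=D]
4: W B5 -> L1 miss wb->B1  d=D]
5: R B5 -> L1 hit  d=D]
6: R B0 -> L0 miss  d=-]
7: R B0 -> L0 hit  d=-]
8: W B1 -> L1 miss wb->B5  d=D]
9: W B1 -> L1 hit  d=D]
10: R B1 -> L1 hit  d=D]

DIRTY = [1]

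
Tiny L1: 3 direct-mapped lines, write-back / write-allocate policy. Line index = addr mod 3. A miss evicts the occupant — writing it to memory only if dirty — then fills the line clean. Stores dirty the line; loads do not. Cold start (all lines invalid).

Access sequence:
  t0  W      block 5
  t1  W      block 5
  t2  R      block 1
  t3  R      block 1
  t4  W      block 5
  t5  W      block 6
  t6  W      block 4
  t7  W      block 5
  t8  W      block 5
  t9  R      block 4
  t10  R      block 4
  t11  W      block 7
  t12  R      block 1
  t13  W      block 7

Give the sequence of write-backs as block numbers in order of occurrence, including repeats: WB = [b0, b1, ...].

  0 | W B5 → L2 miss [D]
  1 | W B5 → L2 hit [D]
  2 | R B1 → L1 miss [-]
  3 | R B1 → L1 hit [-]
  4 | W B5 → L2 hit [D]
  5 | W B6 → L0 miss [D]
  6 | W B4 → L1 miss [D]
  7 | W B5 → L2 hit [D]
  8 | W B5 → L2 hit [D]
  9 | R B4 → L1 hit [D]
  10 | R B4 → L1 hit [D]
  11 | W B7 → L1 miss wb→B4 [D]
  12 | R B1 → L1 miss wb→B7 [-]
  13 | W B7 → L1 miss [D]

WB = [4, 7]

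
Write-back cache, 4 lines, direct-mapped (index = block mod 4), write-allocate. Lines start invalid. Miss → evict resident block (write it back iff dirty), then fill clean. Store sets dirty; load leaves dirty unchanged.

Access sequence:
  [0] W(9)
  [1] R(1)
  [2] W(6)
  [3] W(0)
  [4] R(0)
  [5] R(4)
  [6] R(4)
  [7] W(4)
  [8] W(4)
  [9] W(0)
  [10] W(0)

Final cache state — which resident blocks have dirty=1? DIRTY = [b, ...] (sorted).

DIRTY = [0, 6]

0: W B9 → L1 miss [D]
1: R B1 → L1 miss wb→B9 [-]
2: W B6 → L2 miss [D]
3: W B0 → L0 miss [D]
4: R B0 → L0 hit [D]
5: R B4 → L0 miss wb→B0 [-]
6: R B4 → L0 hit [-]
7: W B4 → L0 hit [D]
8: W B4 → L0 hit [D]
9: W B0 → L0 miss wb→B4 [D]
10: W B0 → L0 hit [D]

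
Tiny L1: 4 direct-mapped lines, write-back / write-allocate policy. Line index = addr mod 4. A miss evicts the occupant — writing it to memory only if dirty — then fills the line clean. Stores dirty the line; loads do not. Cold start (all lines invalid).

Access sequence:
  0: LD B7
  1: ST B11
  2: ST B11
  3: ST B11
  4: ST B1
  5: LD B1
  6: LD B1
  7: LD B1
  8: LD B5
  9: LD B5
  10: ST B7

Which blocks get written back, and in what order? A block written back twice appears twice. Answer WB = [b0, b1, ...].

  0 | R B7 → L3 miss [-]
  1 | W B11 → L3 miss [D]
  2 | W B11 → L3 hit [D]
  3 | W B11 → L3 hit [D]
  4 | W B1 → L1 miss [D]
  5 | R B1 → L1 hit [D]
  6 | R B1 → L1 hit [D]
  7 | R B1 → L1 hit [D]
  8 | R B5 → L1 miss wb→B1 [-]
  9 | R B5 → L1 hit [-]
  10 | W B7 → L3 miss wb→B11 [D]

WB = [1, 11]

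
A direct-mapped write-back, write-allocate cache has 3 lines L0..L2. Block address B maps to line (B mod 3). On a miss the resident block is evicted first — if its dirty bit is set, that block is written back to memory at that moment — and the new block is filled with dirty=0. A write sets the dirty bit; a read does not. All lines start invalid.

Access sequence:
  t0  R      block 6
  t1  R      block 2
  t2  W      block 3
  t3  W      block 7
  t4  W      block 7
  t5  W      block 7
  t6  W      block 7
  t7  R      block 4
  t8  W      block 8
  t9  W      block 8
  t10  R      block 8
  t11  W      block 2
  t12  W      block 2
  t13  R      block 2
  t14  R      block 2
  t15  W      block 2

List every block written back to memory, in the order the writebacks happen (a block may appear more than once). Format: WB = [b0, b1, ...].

0: R B6 -> L0 miss  d=-]
1: R B2 -> L2 miss  d=-]
2: W B3 -> L0 miss  d=D]
3: W B7 -> L1 miss  d=D]
4: W B7 -> L1 hit  d=D]
5: W B7 -> L1 hit  d=D]
6: W B7 -> L1 hit  d=D]
7: R B4 -> L1 miss wb->B7  d=-]
8: W B8 -> L2 miss  d=D]
9: W B8 -> L2 hit  d=D]
10: R B8 -> L2 hit  d=D]
11: W B2 -> L2 miss wb->B8  d=D]
12: W B2 -> L2 hit  d=D]
13: R B2 -> L2 hit  d=D]
14: R B2 -> L2 hit  d=D]
15: W B2 -> L2 hit  d=D]

WB = [7, 8]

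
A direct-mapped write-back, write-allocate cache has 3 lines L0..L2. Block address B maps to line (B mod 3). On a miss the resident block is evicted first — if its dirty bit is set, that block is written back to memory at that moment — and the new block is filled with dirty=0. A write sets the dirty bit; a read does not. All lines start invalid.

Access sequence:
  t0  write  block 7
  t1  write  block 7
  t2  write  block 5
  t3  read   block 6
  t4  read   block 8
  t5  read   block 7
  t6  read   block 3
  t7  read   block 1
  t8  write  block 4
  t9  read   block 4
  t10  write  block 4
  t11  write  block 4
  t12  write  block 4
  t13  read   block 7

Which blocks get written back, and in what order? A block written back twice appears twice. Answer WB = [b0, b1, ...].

  0 | W B7 → L1 miss [D]
  1 | W B7 → L1 hit [D]
  2 | W B5 → L2 miss [D]
  3 | R B6 → L0 miss [-]
  4 | R B8 → L2 miss wb→B5 [-]
  5 | R B7 → L1 hit [D]
  6 | R B3 → L0 miss [-]
  7 | R B1 → L1 miss wb→B7 [-]
  8 | W B4 → L1 miss [D]
  9 | R B4 → L1 hit [D]
  10 | W B4 → L1 hit [D]
  11 | W B4 → L1 hit [D]
  12 | W B4 → L1 hit [D]
  13 | R B7 → L1 miss wb→B4 [-]

WB = [5, 7, 4]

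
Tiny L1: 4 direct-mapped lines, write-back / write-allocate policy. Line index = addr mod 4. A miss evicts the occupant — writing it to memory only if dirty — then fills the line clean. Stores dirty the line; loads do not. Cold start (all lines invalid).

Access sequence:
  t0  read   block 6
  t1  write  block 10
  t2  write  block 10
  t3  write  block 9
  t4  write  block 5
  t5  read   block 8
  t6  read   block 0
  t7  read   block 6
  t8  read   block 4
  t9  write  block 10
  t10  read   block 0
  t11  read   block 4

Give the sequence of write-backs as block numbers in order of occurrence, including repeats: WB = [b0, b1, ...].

WB = [9, 10]

0: R B6 -> L2 miss  d=-]
1: W B10 -> L2 miss  d=D]
2: W B10 -> L2 hit  d=D]
3: W B9 -> L1 miss  d=D]
4: W B5 -> L1 miss wb->B9  d=D]
5: R B8 -> L0 miss  d=-]
6: R B0 -> L0 miss  d=-]
7: R B6 -> L2 miss wb->B10  d=-]
8: R B4 -> L0 miss  d=-]
9: W B10 -> L2 miss  d=D]
10: R B0 -> L0 miss  d=-]
11: R B4 -> L0 miss  d=-]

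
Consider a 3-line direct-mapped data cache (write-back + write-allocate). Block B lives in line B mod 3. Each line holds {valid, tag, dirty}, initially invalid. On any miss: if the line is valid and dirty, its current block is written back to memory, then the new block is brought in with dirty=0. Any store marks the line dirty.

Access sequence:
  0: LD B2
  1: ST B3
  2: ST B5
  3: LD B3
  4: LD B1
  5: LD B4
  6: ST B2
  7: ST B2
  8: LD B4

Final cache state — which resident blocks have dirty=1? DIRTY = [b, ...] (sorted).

0: R B2 -> L2 miss  d=-]
1: W B3 -> L0 miss  d=D]
2: W B5 -> L2 miss  d=D]
3: R B3 -> L0 hit  d=D]
4: R B1 -> L1 miss  d=-]
5: R B4 -> L1 miss  d=-]
6: W B2 -> L2 miss wb->B5  d=D]
7: W B2 -> L2 hit  d=D]
8: R B4 -> L1 hit  d=-]

DIRTY = [2, 3]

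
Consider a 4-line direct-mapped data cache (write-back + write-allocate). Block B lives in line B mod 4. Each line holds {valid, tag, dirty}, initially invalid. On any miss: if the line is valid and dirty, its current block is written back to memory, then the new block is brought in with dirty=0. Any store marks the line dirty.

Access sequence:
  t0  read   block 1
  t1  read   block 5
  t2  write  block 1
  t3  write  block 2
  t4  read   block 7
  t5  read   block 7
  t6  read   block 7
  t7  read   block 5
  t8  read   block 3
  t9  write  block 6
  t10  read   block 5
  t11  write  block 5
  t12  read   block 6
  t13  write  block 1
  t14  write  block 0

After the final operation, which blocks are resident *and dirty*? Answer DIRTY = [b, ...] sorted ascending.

DIRTY = [0, 1, 6]

  0 | R B1 → L1 miss [-]
  1 | R B5 → L1 miss [-]
  2 | W B1 → L1 miss [D]
  3 | W B2 → L2 miss [D]
  4 | R B7 → L3 miss [-]
  5 | R B7 → L3 hit [-]
  6 | R B7 → L3 hit [-]
  7 | R B5 → L1 miss wb→B1 [-]
  8 | R B3 → L3 miss [-]
  9 | W B6 → L2 miss wb→B2 [D]
  10 | R B5 → L1 hit [-]
  11 | W B5 → L1 hit [D]
  12 | R B6 → L2 hit [D]
  13 | W B1 → L1 miss wb→B5 [D]
  14 | W B0 → L0 miss [D]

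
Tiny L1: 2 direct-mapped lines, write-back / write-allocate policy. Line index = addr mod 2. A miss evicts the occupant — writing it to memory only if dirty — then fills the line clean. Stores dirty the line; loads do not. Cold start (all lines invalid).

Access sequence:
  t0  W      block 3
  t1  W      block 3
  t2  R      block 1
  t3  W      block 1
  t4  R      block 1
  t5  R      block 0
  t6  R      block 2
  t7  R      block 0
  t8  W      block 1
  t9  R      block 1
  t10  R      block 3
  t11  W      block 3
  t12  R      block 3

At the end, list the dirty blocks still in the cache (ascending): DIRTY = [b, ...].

DIRTY = [3]

  0 | W B3 → L1 miss [D]
  1 | W B3 → L1 hit [D]
  2 | R B1 → L1 miss wb→B3 [-]
  3 | W B1 → L1 hit [D]
  4 | R B1 → L1 hit [D]
  5 | R B0 → L0 miss [-]
  6 | R B2 → L0 miss [-]
  7 | R B0 → L0 miss [-]
  8 | W B1 → L1 hit [D]
  9 | R B1 → L1 hit [D]
  10 | R B3 → L1 miss wb→B1 [-]
  11 | W B3 → L1 hit [D]
  12 | R B3 → L1 hit [D]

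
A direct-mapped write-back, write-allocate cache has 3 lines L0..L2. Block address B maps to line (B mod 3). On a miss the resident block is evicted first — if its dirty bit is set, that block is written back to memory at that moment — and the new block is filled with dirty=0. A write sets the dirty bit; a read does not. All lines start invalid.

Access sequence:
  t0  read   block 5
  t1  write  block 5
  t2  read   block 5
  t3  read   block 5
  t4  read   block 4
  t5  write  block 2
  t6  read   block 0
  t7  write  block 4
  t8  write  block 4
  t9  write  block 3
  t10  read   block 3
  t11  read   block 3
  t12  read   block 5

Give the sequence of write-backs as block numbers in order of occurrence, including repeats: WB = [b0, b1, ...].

  0 | R B5 → L2 miss [-]
  1 | W B5 → L2 hit [D]
  2 | R B5 → L2 hit [D]
  3 | R B5 → L2 hit [D]
  4 | R B4 → L1 miss [-]
  5 | W B2 → L2 miss wb→B5 [D]
  6 | R B0 → L0 miss [-]
  7 | W B4 → L1 hit [D]
  8 | W B4 → L1 hit [D]
  9 | W B3 → L0 miss [D]
  10 | R B3 → L0 hit [D]
  11 | R B3 → L0 hit [D]
  12 | R B5 → L2 miss wb→B2 [-]

WB = [5, 2]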